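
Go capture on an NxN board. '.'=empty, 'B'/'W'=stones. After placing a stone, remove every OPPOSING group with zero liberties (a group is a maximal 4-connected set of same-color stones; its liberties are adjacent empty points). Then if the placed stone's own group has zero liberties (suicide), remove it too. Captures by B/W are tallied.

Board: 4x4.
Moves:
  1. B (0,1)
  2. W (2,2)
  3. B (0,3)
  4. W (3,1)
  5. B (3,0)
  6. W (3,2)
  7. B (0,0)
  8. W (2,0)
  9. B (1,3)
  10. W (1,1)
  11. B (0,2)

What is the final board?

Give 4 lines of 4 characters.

Move 1: B@(0,1) -> caps B=0 W=0
Move 2: W@(2,2) -> caps B=0 W=0
Move 3: B@(0,3) -> caps B=0 W=0
Move 4: W@(3,1) -> caps B=0 W=0
Move 5: B@(3,0) -> caps B=0 W=0
Move 6: W@(3,2) -> caps B=0 W=0
Move 7: B@(0,0) -> caps B=0 W=0
Move 8: W@(2,0) -> caps B=0 W=1
Move 9: B@(1,3) -> caps B=0 W=1
Move 10: W@(1,1) -> caps B=0 W=1
Move 11: B@(0,2) -> caps B=0 W=1

Answer: BBBB
.W.B
W.W.
.WW.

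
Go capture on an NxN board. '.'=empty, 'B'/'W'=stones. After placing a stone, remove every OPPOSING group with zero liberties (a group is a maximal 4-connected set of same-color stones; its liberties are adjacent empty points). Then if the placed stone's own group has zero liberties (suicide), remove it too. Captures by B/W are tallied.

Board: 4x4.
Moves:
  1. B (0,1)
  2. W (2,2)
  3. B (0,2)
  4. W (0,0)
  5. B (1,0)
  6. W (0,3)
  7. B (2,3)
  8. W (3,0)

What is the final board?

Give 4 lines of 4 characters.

Move 1: B@(0,1) -> caps B=0 W=0
Move 2: W@(2,2) -> caps B=0 W=0
Move 3: B@(0,2) -> caps B=0 W=0
Move 4: W@(0,0) -> caps B=0 W=0
Move 5: B@(1,0) -> caps B=1 W=0
Move 6: W@(0,3) -> caps B=1 W=0
Move 7: B@(2,3) -> caps B=1 W=0
Move 8: W@(3,0) -> caps B=1 W=0

Answer: .BBW
B...
..WB
W...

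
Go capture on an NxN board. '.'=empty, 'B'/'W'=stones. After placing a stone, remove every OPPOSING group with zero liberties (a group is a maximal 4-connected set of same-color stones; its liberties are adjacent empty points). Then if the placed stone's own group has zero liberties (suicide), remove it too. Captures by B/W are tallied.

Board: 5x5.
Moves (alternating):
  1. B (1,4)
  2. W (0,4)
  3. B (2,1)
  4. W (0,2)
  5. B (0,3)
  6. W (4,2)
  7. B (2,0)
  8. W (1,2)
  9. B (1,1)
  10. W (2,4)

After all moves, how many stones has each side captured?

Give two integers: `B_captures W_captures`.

Answer: 1 0

Derivation:
Move 1: B@(1,4) -> caps B=0 W=0
Move 2: W@(0,4) -> caps B=0 W=0
Move 3: B@(2,1) -> caps B=0 W=0
Move 4: W@(0,2) -> caps B=0 W=0
Move 5: B@(0,3) -> caps B=1 W=0
Move 6: W@(4,2) -> caps B=1 W=0
Move 7: B@(2,0) -> caps B=1 W=0
Move 8: W@(1,2) -> caps B=1 W=0
Move 9: B@(1,1) -> caps B=1 W=0
Move 10: W@(2,4) -> caps B=1 W=0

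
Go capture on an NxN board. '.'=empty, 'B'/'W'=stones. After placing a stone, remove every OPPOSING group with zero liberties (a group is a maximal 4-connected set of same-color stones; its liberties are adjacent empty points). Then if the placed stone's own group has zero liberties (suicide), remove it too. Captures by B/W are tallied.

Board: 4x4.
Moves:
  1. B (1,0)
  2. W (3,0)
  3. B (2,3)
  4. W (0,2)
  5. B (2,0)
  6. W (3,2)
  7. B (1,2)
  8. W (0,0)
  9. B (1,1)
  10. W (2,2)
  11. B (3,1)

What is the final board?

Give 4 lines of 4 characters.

Move 1: B@(1,0) -> caps B=0 W=0
Move 2: W@(3,0) -> caps B=0 W=0
Move 3: B@(2,3) -> caps B=0 W=0
Move 4: W@(0,2) -> caps B=0 W=0
Move 5: B@(2,0) -> caps B=0 W=0
Move 6: W@(3,2) -> caps B=0 W=0
Move 7: B@(1,2) -> caps B=0 W=0
Move 8: W@(0,0) -> caps B=0 W=0
Move 9: B@(1,1) -> caps B=0 W=0
Move 10: W@(2,2) -> caps B=0 W=0
Move 11: B@(3,1) -> caps B=1 W=0

Answer: W.W.
BBB.
B.WB
.BW.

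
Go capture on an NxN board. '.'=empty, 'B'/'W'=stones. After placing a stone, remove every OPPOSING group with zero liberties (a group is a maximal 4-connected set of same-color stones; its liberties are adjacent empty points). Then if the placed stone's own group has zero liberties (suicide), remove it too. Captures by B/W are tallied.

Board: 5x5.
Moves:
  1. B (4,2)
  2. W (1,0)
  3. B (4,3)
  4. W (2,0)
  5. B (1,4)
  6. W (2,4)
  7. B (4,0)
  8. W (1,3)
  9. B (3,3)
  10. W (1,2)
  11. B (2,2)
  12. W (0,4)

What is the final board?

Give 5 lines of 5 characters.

Move 1: B@(4,2) -> caps B=0 W=0
Move 2: W@(1,0) -> caps B=0 W=0
Move 3: B@(4,3) -> caps B=0 W=0
Move 4: W@(2,0) -> caps B=0 W=0
Move 5: B@(1,4) -> caps B=0 W=0
Move 6: W@(2,4) -> caps B=0 W=0
Move 7: B@(4,0) -> caps B=0 W=0
Move 8: W@(1,3) -> caps B=0 W=0
Move 9: B@(3,3) -> caps B=0 W=0
Move 10: W@(1,2) -> caps B=0 W=0
Move 11: B@(2,2) -> caps B=0 W=0
Move 12: W@(0,4) -> caps B=0 W=1

Answer: ....W
W.WW.
W.B.W
...B.
B.BB.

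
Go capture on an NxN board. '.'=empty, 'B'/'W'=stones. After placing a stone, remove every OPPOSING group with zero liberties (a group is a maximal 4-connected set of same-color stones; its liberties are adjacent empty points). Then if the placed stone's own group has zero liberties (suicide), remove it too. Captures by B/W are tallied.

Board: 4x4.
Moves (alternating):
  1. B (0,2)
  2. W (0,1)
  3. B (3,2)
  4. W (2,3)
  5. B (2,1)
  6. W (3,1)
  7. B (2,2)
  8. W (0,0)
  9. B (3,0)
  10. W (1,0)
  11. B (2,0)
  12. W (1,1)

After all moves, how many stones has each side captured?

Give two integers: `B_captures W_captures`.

Answer: 1 0

Derivation:
Move 1: B@(0,2) -> caps B=0 W=0
Move 2: W@(0,1) -> caps B=0 W=0
Move 3: B@(3,2) -> caps B=0 W=0
Move 4: W@(2,3) -> caps B=0 W=0
Move 5: B@(2,1) -> caps B=0 W=0
Move 6: W@(3,1) -> caps B=0 W=0
Move 7: B@(2,2) -> caps B=0 W=0
Move 8: W@(0,0) -> caps B=0 W=0
Move 9: B@(3,0) -> caps B=1 W=0
Move 10: W@(1,0) -> caps B=1 W=0
Move 11: B@(2,0) -> caps B=1 W=0
Move 12: W@(1,1) -> caps B=1 W=0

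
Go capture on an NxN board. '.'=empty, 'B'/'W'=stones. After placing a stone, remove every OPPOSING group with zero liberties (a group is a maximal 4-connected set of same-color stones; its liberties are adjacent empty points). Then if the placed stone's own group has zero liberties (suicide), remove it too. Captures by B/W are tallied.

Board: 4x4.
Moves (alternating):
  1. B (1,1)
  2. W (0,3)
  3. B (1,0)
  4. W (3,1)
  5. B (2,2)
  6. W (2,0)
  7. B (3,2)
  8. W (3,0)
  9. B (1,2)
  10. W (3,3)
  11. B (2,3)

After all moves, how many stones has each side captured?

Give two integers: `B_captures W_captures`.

Move 1: B@(1,1) -> caps B=0 W=0
Move 2: W@(0,3) -> caps B=0 W=0
Move 3: B@(1,0) -> caps B=0 W=0
Move 4: W@(3,1) -> caps B=0 W=0
Move 5: B@(2,2) -> caps B=0 W=0
Move 6: W@(2,0) -> caps B=0 W=0
Move 7: B@(3,2) -> caps B=0 W=0
Move 8: W@(3,0) -> caps B=0 W=0
Move 9: B@(1,2) -> caps B=0 W=0
Move 10: W@(3,3) -> caps B=0 W=0
Move 11: B@(2,3) -> caps B=1 W=0

Answer: 1 0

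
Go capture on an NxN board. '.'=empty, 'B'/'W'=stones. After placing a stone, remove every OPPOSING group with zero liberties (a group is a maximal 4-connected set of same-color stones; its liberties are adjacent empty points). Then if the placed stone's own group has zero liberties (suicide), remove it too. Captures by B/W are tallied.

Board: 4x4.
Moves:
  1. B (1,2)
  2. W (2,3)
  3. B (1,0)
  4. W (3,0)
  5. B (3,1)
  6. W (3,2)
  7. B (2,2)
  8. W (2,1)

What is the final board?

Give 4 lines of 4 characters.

Move 1: B@(1,2) -> caps B=0 W=0
Move 2: W@(2,3) -> caps B=0 W=0
Move 3: B@(1,0) -> caps B=0 W=0
Move 4: W@(3,0) -> caps B=0 W=0
Move 5: B@(3,1) -> caps B=0 W=0
Move 6: W@(3,2) -> caps B=0 W=0
Move 7: B@(2,2) -> caps B=0 W=0
Move 8: W@(2,1) -> caps B=0 W=1

Answer: ....
B.B.
.WBW
W.W.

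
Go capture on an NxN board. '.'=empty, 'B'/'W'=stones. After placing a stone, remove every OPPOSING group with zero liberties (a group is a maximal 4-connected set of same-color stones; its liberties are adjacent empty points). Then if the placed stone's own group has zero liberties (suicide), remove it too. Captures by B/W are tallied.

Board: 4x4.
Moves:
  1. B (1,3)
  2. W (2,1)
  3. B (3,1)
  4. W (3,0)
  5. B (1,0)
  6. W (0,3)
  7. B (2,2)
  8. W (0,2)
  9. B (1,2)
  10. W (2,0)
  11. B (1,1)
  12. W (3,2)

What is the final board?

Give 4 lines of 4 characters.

Move 1: B@(1,3) -> caps B=0 W=0
Move 2: W@(2,1) -> caps B=0 W=0
Move 3: B@(3,1) -> caps B=0 W=0
Move 4: W@(3,0) -> caps B=0 W=0
Move 5: B@(1,0) -> caps B=0 W=0
Move 6: W@(0,3) -> caps B=0 W=0
Move 7: B@(2,2) -> caps B=0 W=0
Move 8: W@(0,2) -> caps B=0 W=0
Move 9: B@(1,2) -> caps B=0 W=0
Move 10: W@(2,0) -> caps B=0 W=0
Move 11: B@(1,1) -> caps B=3 W=0
Move 12: W@(3,2) -> caps B=3 W=0

Answer: ..WW
BBBB
..B.
.BW.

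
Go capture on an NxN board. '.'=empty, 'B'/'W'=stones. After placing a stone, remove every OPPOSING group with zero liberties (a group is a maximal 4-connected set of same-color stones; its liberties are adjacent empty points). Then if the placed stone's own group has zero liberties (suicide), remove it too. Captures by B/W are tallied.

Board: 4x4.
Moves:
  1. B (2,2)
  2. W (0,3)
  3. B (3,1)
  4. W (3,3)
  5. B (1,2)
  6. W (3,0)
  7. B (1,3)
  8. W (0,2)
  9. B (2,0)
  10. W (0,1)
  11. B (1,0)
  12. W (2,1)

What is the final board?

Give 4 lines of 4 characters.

Move 1: B@(2,2) -> caps B=0 W=0
Move 2: W@(0,3) -> caps B=0 W=0
Move 3: B@(3,1) -> caps B=0 W=0
Move 4: W@(3,3) -> caps B=0 W=0
Move 5: B@(1,2) -> caps B=0 W=0
Move 6: W@(3,0) -> caps B=0 W=0
Move 7: B@(1,3) -> caps B=0 W=0
Move 8: W@(0,2) -> caps B=0 W=0
Move 9: B@(2,0) -> caps B=1 W=0
Move 10: W@(0,1) -> caps B=1 W=0
Move 11: B@(1,0) -> caps B=1 W=0
Move 12: W@(2,1) -> caps B=1 W=0

Answer: .WWW
B.BB
BWB.
.B.W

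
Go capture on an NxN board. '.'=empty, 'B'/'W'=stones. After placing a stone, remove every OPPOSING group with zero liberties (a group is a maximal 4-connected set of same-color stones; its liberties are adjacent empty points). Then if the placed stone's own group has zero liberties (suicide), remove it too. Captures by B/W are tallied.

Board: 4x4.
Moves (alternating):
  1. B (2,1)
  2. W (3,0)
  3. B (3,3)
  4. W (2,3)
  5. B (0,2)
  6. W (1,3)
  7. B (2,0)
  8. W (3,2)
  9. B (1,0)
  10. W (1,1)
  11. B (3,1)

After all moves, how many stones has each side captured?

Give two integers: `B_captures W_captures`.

Move 1: B@(2,1) -> caps B=0 W=0
Move 2: W@(3,0) -> caps B=0 W=0
Move 3: B@(3,3) -> caps B=0 W=0
Move 4: W@(2,3) -> caps B=0 W=0
Move 5: B@(0,2) -> caps B=0 W=0
Move 6: W@(1,3) -> caps B=0 W=0
Move 7: B@(2,0) -> caps B=0 W=0
Move 8: W@(3,2) -> caps B=0 W=1
Move 9: B@(1,0) -> caps B=0 W=1
Move 10: W@(1,1) -> caps B=0 W=1
Move 11: B@(3,1) -> caps B=1 W=1

Answer: 1 1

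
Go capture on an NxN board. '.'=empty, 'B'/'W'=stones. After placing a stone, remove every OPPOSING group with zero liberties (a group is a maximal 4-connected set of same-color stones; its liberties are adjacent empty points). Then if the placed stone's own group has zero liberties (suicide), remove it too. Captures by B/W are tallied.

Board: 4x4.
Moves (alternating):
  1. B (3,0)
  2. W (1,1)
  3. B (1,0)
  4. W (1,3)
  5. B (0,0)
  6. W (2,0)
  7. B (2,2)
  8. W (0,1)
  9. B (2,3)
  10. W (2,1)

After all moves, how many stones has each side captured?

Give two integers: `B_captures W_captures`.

Answer: 0 2

Derivation:
Move 1: B@(3,0) -> caps B=0 W=0
Move 2: W@(1,1) -> caps B=0 W=0
Move 3: B@(1,0) -> caps B=0 W=0
Move 4: W@(1,3) -> caps B=0 W=0
Move 5: B@(0,0) -> caps B=0 W=0
Move 6: W@(2,0) -> caps B=0 W=0
Move 7: B@(2,2) -> caps B=0 W=0
Move 8: W@(0,1) -> caps B=0 W=2
Move 9: B@(2,3) -> caps B=0 W=2
Move 10: W@(2,1) -> caps B=0 W=2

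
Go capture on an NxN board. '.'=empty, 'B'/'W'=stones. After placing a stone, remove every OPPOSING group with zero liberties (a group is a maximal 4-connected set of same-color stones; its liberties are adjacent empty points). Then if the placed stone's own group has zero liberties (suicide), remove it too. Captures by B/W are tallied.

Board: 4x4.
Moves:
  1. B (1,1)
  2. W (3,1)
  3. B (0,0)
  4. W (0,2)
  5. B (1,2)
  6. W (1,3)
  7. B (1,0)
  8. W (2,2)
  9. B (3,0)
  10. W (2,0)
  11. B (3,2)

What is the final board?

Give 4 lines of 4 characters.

Answer: B.W.
BBBW
W.W.
.WB.

Derivation:
Move 1: B@(1,1) -> caps B=0 W=0
Move 2: W@(3,1) -> caps B=0 W=0
Move 3: B@(0,0) -> caps B=0 W=0
Move 4: W@(0,2) -> caps B=0 W=0
Move 5: B@(1,2) -> caps B=0 W=0
Move 6: W@(1,3) -> caps B=0 W=0
Move 7: B@(1,0) -> caps B=0 W=0
Move 8: W@(2,2) -> caps B=0 W=0
Move 9: B@(3,0) -> caps B=0 W=0
Move 10: W@(2,0) -> caps B=0 W=1
Move 11: B@(3,2) -> caps B=0 W=1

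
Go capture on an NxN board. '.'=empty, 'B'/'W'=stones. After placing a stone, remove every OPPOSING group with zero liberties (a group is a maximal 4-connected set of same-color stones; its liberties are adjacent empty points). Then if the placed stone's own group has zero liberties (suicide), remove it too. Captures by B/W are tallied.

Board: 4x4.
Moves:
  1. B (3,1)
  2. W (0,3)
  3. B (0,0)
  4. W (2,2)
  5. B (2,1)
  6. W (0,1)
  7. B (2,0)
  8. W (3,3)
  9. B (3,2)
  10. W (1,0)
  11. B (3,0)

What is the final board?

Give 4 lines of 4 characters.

Move 1: B@(3,1) -> caps B=0 W=0
Move 2: W@(0,3) -> caps B=0 W=0
Move 3: B@(0,0) -> caps B=0 W=0
Move 4: W@(2,2) -> caps B=0 W=0
Move 5: B@(2,1) -> caps B=0 W=0
Move 6: W@(0,1) -> caps B=0 W=0
Move 7: B@(2,0) -> caps B=0 W=0
Move 8: W@(3,3) -> caps B=0 W=0
Move 9: B@(3,2) -> caps B=0 W=0
Move 10: W@(1,0) -> caps B=0 W=1
Move 11: B@(3,0) -> caps B=0 W=1

Answer: .W.W
W...
BBW.
BBBW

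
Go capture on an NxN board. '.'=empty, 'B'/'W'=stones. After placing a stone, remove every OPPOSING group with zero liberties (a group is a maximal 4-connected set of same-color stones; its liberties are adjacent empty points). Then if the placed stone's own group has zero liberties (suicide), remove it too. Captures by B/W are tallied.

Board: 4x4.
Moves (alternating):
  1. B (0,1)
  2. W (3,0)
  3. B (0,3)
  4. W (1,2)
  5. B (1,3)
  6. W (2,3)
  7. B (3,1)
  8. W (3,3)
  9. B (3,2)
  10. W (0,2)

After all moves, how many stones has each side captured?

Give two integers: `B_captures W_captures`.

Move 1: B@(0,1) -> caps B=0 W=0
Move 2: W@(3,0) -> caps B=0 W=0
Move 3: B@(0,3) -> caps B=0 W=0
Move 4: W@(1,2) -> caps B=0 W=0
Move 5: B@(1,3) -> caps B=0 W=0
Move 6: W@(2,3) -> caps B=0 W=0
Move 7: B@(3,1) -> caps B=0 W=0
Move 8: W@(3,3) -> caps B=0 W=0
Move 9: B@(3,2) -> caps B=0 W=0
Move 10: W@(0,2) -> caps B=0 W=2

Answer: 0 2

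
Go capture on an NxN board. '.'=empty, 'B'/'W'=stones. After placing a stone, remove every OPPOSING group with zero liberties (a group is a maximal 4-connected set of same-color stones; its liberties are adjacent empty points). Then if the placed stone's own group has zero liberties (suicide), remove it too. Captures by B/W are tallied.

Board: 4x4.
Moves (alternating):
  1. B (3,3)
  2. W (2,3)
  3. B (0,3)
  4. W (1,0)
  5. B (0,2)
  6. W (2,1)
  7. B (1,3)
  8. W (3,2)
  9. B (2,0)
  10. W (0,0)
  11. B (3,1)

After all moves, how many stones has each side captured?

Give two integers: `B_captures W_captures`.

Move 1: B@(3,3) -> caps B=0 W=0
Move 2: W@(2,3) -> caps B=0 W=0
Move 3: B@(0,3) -> caps B=0 W=0
Move 4: W@(1,0) -> caps B=0 W=0
Move 5: B@(0,2) -> caps B=0 W=0
Move 6: W@(2,1) -> caps B=0 W=0
Move 7: B@(1,3) -> caps B=0 W=0
Move 8: W@(3,2) -> caps B=0 W=1
Move 9: B@(2,0) -> caps B=0 W=1
Move 10: W@(0,0) -> caps B=0 W=1
Move 11: B@(3,1) -> caps B=0 W=1

Answer: 0 1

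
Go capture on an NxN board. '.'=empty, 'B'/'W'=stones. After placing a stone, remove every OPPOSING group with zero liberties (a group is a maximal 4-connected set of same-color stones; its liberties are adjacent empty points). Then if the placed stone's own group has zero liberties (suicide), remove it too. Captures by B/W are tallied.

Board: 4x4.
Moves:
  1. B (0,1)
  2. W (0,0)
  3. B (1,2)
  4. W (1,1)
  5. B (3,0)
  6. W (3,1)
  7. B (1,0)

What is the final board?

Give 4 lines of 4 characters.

Move 1: B@(0,1) -> caps B=0 W=0
Move 2: W@(0,0) -> caps B=0 W=0
Move 3: B@(1,2) -> caps B=0 W=0
Move 4: W@(1,1) -> caps B=0 W=0
Move 5: B@(3,0) -> caps B=0 W=0
Move 6: W@(3,1) -> caps B=0 W=0
Move 7: B@(1,0) -> caps B=1 W=0

Answer: .B..
BWB.
....
BW..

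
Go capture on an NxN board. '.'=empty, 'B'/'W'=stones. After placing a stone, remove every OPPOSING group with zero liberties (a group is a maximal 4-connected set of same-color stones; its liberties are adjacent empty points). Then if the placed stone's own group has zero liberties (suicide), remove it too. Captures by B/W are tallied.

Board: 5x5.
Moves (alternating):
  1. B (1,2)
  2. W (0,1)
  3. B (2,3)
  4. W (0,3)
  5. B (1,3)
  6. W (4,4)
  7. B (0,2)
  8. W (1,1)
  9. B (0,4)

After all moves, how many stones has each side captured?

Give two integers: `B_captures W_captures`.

Answer: 1 0

Derivation:
Move 1: B@(1,2) -> caps B=0 W=0
Move 2: W@(0,1) -> caps B=0 W=0
Move 3: B@(2,3) -> caps B=0 W=0
Move 4: W@(0,3) -> caps B=0 W=0
Move 5: B@(1,3) -> caps B=0 W=0
Move 6: W@(4,4) -> caps B=0 W=0
Move 7: B@(0,2) -> caps B=0 W=0
Move 8: W@(1,1) -> caps B=0 W=0
Move 9: B@(0,4) -> caps B=1 W=0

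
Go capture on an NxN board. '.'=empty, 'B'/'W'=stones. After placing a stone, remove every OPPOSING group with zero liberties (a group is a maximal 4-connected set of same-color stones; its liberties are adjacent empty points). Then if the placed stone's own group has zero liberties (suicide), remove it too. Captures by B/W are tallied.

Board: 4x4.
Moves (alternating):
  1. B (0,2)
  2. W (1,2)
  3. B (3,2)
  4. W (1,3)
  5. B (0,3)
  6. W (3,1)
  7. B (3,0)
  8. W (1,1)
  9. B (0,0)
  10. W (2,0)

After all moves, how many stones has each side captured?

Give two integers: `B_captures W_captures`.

Answer: 0 1

Derivation:
Move 1: B@(0,2) -> caps B=0 W=0
Move 2: W@(1,2) -> caps B=0 W=0
Move 3: B@(3,2) -> caps B=0 W=0
Move 4: W@(1,3) -> caps B=0 W=0
Move 5: B@(0,3) -> caps B=0 W=0
Move 6: W@(3,1) -> caps B=0 W=0
Move 7: B@(3,0) -> caps B=0 W=0
Move 8: W@(1,1) -> caps B=0 W=0
Move 9: B@(0,0) -> caps B=0 W=0
Move 10: W@(2,0) -> caps B=0 W=1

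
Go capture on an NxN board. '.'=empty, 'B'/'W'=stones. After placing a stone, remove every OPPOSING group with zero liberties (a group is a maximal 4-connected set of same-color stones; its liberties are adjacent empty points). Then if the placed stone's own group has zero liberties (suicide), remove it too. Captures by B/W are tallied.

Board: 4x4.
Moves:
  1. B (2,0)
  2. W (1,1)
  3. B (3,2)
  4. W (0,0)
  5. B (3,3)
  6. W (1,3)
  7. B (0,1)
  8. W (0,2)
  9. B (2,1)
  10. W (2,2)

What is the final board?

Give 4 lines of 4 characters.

Move 1: B@(2,0) -> caps B=0 W=0
Move 2: W@(1,1) -> caps B=0 W=0
Move 3: B@(3,2) -> caps B=0 W=0
Move 4: W@(0,0) -> caps B=0 W=0
Move 5: B@(3,3) -> caps B=0 W=0
Move 6: W@(1,3) -> caps B=0 W=0
Move 7: B@(0,1) -> caps B=0 W=0
Move 8: W@(0,2) -> caps B=0 W=1
Move 9: B@(2,1) -> caps B=0 W=1
Move 10: W@(2,2) -> caps B=0 W=1

Answer: W.W.
.W.W
BBW.
..BB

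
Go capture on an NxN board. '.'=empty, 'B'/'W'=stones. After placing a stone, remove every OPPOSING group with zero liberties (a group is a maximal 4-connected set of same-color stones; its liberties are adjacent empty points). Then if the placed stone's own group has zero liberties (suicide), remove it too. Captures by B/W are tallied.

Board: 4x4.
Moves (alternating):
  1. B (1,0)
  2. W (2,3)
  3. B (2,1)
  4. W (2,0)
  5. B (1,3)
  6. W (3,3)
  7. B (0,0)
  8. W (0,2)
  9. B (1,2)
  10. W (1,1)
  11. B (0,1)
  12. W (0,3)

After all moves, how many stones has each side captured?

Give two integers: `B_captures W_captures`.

Move 1: B@(1,0) -> caps B=0 W=0
Move 2: W@(2,3) -> caps B=0 W=0
Move 3: B@(2,1) -> caps B=0 W=0
Move 4: W@(2,0) -> caps B=0 W=0
Move 5: B@(1,3) -> caps B=0 W=0
Move 6: W@(3,3) -> caps B=0 W=0
Move 7: B@(0,0) -> caps B=0 W=0
Move 8: W@(0,2) -> caps B=0 W=0
Move 9: B@(1,2) -> caps B=0 W=0
Move 10: W@(1,1) -> caps B=0 W=0
Move 11: B@(0,1) -> caps B=1 W=0
Move 12: W@(0,3) -> caps B=1 W=0

Answer: 1 0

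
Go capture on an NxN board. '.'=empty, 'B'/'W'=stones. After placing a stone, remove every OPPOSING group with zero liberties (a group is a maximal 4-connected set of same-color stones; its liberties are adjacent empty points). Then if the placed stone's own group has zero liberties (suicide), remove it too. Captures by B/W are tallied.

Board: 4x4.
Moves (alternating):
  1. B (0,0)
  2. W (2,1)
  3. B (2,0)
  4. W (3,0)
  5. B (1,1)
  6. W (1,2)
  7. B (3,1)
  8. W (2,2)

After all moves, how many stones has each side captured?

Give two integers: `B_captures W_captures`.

Move 1: B@(0,0) -> caps B=0 W=0
Move 2: W@(2,1) -> caps B=0 W=0
Move 3: B@(2,0) -> caps B=0 W=0
Move 4: W@(3,0) -> caps B=0 W=0
Move 5: B@(1,1) -> caps B=0 W=0
Move 6: W@(1,2) -> caps B=0 W=0
Move 7: B@(3,1) -> caps B=1 W=0
Move 8: W@(2,2) -> caps B=1 W=0

Answer: 1 0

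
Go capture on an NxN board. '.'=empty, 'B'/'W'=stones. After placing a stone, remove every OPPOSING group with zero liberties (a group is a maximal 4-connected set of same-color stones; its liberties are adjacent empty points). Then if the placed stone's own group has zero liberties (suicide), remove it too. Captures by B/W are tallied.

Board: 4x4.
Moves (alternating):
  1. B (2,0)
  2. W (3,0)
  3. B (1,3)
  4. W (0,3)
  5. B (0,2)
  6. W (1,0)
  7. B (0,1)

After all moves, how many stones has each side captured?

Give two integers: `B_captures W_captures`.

Answer: 1 0

Derivation:
Move 1: B@(2,0) -> caps B=0 W=0
Move 2: W@(3,0) -> caps B=0 W=0
Move 3: B@(1,3) -> caps B=0 W=0
Move 4: W@(0,3) -> caps B=0 W=0
Move 5: B@(0,2) -> caps B=1 W=0
Move 6: W@(1,0) -> caps B=1 W=0
Move 7: B@(0,1) -> caps B=1 W=0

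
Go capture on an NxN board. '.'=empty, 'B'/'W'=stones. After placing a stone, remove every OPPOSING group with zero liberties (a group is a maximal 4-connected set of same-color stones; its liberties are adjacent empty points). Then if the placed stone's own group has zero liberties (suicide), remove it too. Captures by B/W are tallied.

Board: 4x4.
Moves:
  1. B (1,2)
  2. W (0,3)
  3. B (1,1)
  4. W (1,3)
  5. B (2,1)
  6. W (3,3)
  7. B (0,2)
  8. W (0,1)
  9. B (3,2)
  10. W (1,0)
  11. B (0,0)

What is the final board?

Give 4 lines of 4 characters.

Answer: B.BW
WBBW
.B..
..BW

Derivation:
Move 1: B@(1,2) -> caps B=0 W=0
Move 2: W@(0,3) -> caps B=0 W=0
Move 3: B@(1,1) -> caps B=0 W=0
Move 4: W@(1,3) -> caps B=0 W=0
Move 5: B@(2,1) -> caps B=0 W=0
Move 6: W@(3,3) -> caps B=0 W=0
Move 7: B@(0,2) -> caps B=0 W=0
Move 8: W@(0,1) -> caps B=0 W=0
Move 9: B@(3,2) -> caps B=0 W=0
Move 10: W@(1,0) -> caps B=0 W=0
Move 11: B@(0,0) -> caps B=1 W=0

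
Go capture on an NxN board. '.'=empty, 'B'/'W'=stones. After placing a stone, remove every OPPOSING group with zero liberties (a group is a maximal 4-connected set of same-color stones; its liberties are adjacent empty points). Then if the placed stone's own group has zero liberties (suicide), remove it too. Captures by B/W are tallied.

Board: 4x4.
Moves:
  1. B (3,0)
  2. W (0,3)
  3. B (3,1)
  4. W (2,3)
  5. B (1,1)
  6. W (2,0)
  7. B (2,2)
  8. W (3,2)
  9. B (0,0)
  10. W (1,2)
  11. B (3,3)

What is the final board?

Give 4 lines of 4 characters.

Move 1: B@(3,0) -> caps B=0 W=0
Move 2: W@(0,3) -> caps B=0 W=0
Move 3: B@(3,1) -> caps B=0 W=0
Move 4: W@(2,3) -> caps B=0 W=0
Move 5: B@(1,1) -> caps B=0 W=0
Move 6: W@(2,0) -> caps B=0 W=0
Move 7: B@(2,2) -> caps B=0 W=0
Move 8: W@(3,2) -> caps B=0 W=0
Move 9: B@(0,0) -> caps B=0 W=0
Move 10: W@(1,2) -> caps B=0 W=0
Move 11: B@(3,3) -> caps B=1 W=0

Answer: B..W
.BW.
W.BW
BB.B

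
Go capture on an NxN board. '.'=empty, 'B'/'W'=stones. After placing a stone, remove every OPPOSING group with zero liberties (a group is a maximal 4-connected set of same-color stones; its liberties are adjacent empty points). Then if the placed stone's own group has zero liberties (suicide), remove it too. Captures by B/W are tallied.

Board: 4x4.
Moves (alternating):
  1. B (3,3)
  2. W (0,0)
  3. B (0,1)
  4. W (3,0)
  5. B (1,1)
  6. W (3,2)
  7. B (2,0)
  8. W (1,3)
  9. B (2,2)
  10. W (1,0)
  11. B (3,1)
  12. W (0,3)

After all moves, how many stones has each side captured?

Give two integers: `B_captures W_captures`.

Answer: 2 0

Derivation:
Move 1: B@(3,3) -> caps B=0 W=0
Move 2: W@(0,0) -> caps B=0 W=0
Move 3: B@(0,1) -> caps B=0 W=0
Move 4: W@(3,0) -> caps B=0 W=0
Move 5: B@(1,1) -> caps B=0 W=0
Move 6: W@(3,2) -> caps B=0 W=0
Move 7: B@(2,0) -> caps B=0 W=0
Move 8: W@(1,3) -> caps B=0 W=0
Move 9: B@(2,2) -> caps B=0 W=0
Move 10: W@(1,0) -> caps B=0 W=0
Move 11: B@(3,1) -> caps B=2 W=0
Move 12: W@(0,3) -> caps B=2 W=0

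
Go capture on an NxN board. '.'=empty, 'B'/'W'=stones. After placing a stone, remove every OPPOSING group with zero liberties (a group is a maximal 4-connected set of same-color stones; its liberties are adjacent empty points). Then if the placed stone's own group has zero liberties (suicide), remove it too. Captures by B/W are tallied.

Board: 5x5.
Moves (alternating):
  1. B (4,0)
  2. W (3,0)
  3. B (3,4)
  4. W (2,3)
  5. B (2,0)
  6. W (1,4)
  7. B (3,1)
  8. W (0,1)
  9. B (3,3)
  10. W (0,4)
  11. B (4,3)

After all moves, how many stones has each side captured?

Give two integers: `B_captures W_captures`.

Answer: 1 0

Derivation:
Move 1: B@(4,0) -> caps B=0 W=0
Move 2: W@(3,0) -> caps B=0 W=0
Move 3: B@(3,4) -> caps B=0 W=0
Move 4: W@(2,3) -> caps B=0 W=0
Move 5: B@(2,0) -> caps B=0 W=0
Move 6: W@(1,4) -> caps B=0 W=0
Move 7: B@(3,1) -> caps B=1 W=0
Move 8: W@(0,1) -> caps B=1 W=0
Move 9: B@(3,3) -> caps B=1 W=0
Move 10: W@(0,4) -> caps B=1 W=0
Move 11: B@(4,3) -> caps B=1 W=0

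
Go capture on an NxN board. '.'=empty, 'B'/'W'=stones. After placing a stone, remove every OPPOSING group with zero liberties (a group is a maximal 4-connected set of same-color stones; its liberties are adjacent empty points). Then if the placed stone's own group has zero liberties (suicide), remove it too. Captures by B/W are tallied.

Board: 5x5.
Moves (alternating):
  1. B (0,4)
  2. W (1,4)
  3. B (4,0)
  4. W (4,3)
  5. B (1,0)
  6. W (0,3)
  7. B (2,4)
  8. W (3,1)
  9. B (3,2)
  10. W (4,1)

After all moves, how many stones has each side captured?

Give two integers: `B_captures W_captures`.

Move 1: B@(0,4) -> caps B=0 W=0
Move 2: W@(1,4) -> caps B=0 W=0
Move 3: B@(4,0) -> caps B=0 W=0
Move 4: W@(4,3) -> caps B=0 W=0
Move 5: B@(1,0) -> caps B=0 W=0
Move 6: W@(0,3) -> caps B=0 W=1
Move 7: B@(2,4) -> caps B=0 W=1
Move 8: W@(3,1) -> caps B=0 W=1
Move 9: B@(3,2) -> caps B=0 W=1
Move 10: W@(4,1) -> caps B=0 W=1

Answer: 0 1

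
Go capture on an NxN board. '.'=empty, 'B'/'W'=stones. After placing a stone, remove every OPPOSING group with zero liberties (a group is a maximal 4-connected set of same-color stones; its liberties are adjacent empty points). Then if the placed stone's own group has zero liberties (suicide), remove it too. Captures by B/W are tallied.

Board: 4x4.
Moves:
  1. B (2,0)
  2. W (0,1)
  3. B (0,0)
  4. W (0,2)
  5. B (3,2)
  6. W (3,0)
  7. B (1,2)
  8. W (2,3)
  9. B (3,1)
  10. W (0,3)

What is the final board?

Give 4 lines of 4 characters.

Move 1: B@(2,0) -> caps B=0 W=0
Move 2: W@(0,1) -> caps B=0 W=0
Move 3: B@(0,0) -> caps B=0 W=0
Move 4: W@(0,2) -> caps B=0 W=0
Move 5: B@(3,2) -> caps B=0 W=0
Move 6: W@(3,0) -> caps B=0 W=0
Move 7: B@(1,2) -> caps B=0 W=0
Move 8: W@(2,3) -> caps B=0 W=0
Move 9: B@(3,1) -> caps B=1 W=0
Move 10: W@(0,3) -> caps B=1 W=0

Answer: BWWW
..B.
B..W
.BB.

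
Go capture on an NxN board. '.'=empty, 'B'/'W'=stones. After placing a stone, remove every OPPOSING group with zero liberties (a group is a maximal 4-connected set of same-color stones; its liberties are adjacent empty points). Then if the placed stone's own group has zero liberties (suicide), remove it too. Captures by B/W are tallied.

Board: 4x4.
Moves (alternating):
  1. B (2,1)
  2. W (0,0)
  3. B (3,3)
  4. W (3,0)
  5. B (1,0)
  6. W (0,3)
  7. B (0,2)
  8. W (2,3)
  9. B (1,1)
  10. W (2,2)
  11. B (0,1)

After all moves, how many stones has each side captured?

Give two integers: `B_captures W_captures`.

Answer: 1 0

Derivation:
Move 1: B@(2,1) -> caps B=0 W=0
Move 2: W@(0,0) -> caps B=0 W=0
Move 3: B@(3,3) -> caps B=0 W=0
Move 4: W@(3,0) -> caps B=0 W=0
Move 5: B@(1,0) -> caps B=0 W=0
Move 6: W@(0,3) -> caps B=0 W=0
Move 7: B@(0,2) -> caps B=0 W=0
Move 8: W@(2,3) -> caps B=0 W=0
Move 9: B@(1,1) -> caps B=0 W=0
Move 10: W@(2,2) -> caps B=0 W=0
Move 11: B@(0,1) -> caps B=1 W=0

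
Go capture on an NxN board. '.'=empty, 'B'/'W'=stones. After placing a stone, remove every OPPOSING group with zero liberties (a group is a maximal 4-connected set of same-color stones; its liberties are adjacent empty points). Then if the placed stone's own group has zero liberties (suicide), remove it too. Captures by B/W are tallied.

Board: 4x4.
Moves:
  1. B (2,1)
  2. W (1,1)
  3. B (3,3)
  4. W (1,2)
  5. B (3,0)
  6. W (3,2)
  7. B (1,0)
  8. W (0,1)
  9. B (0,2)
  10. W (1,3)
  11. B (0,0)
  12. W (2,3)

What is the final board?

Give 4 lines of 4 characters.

Answer: BWB.
BWWW
.B.W
B.W.

Derivation:
Move 1: B@(2,1) -> caps B=0 W=0
Move 2: W@(1,1) -> caps B=0 W=0
Move 3: B@(3,3) -> caps B=0 W=0
Move 4: W@(1,2) -> caps B=0 W=0
Move 5: B@(3,0) -> caps B=0 W=0
Move 6: W@(3,2) -> caps B=0 W=0
Move 7: B@(1,0) -> caps B=0 W=0
Move 8: W@(0,1) -> caps B=0 W=0
Move 9: B@(0,2) -> caps B=0 W=0
Move 10: W@(1,3) -> caps B=0 W=0
Move 11: B@(0,0) -> caps B=0 W=0
Move 12: W@(2,3) -> caps B=0 W=1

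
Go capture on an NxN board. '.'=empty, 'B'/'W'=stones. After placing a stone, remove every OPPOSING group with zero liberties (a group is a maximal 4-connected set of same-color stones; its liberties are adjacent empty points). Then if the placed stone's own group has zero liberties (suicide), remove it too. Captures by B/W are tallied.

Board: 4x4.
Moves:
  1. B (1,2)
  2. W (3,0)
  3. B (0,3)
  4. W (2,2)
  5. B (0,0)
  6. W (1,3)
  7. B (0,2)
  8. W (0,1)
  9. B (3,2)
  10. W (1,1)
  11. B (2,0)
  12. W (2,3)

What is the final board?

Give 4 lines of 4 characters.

Move 1: B@(1,2) -> caps B=0 W=0
Move 2: W@(3,0) -> caps B=0 W=0
Move 3: B@(0,3) -> caps B=0 W=0
Move 4: W@(2,2) -> caps B=0 W=0
Move 5: B@(0,0) -> caps B=0 W=0
Move 6: W@(1,3) -> caps B=0 W=0
Move 7: B@(0,2) -> caps B=0 W=0
Move 8: W@(0,1) -> caps B=0 W=0
Move 9: B@(3,2) -> caps B=0 W=0
Move 10: W@(1,1) -> caps B=0 W=3
Move 11: B@(2,0) -> caps B=0 W=3
Move 12: W@(2,3) -> caps B=0 W=3

Answer: BW..
.W.W
B.WW
W.B.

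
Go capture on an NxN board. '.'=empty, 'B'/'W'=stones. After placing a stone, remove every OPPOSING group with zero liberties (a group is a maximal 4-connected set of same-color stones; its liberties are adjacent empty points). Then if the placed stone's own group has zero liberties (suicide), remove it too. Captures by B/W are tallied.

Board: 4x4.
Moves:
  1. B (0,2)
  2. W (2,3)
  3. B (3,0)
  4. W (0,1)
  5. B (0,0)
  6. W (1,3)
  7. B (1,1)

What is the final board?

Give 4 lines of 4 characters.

Answer: B.B.
.B.W
...W
B...

Derivation:
Move 1: B@(0,2) -> caps B=0 W=0
Move 2: W@(2,3) -> caps B=0 W=0
Move 3: B@(3,0) -> caps B=0 W=0
Move 4: W@(0,1) -> caps B=0 W=0
Move 5: B@(0,0) -> caps B=0 W=0
Move 6: W@(1,3) -> caps B=0 W=0
Move 7: B@(1,1) -> caps B=1 W=0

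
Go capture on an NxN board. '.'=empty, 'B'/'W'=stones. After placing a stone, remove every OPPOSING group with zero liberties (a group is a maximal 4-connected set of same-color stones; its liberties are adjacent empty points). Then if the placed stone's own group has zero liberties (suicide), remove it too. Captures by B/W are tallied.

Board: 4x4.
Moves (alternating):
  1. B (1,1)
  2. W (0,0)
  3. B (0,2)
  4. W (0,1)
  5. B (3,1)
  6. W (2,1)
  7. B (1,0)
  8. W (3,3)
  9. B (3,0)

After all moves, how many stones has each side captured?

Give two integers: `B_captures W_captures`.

Move 1: B@(1,1) -> caps B=0 W=0
Move 2: W@(0,0) -> caps B=0 W=0
Move 3: B@(0,2) -> caps B=0 W=0
Move 4: W@(0,1) -> caps B=0 W=0
Move 5: B@(3,1) -> caps B=0 W=0
Move 6: W@(2,1) -> caps B=0 W=0
Move 7: B@(1,0) -> caps B=2 W=0
Move 8: W@(3,3) -> caps B=2 W=0
Move 9: B@(3,0) -> caps B=2 W=0

Answer: 2 0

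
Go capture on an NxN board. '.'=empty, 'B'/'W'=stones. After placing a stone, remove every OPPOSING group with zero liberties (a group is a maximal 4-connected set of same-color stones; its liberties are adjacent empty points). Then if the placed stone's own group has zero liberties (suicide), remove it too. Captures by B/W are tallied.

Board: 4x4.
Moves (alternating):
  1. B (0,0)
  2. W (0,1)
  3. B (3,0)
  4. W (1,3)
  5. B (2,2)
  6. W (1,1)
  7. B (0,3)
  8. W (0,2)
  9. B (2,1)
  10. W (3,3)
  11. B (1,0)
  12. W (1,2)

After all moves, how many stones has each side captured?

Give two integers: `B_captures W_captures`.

Answer: 0 1

Derivation:
Move 1: B@(0,0) -> caps B=0 W=0
Move 2: W@(0,1) -> caps B=0 W=0
Move 3: B@(3,0) -> caps B=0 W=0
Move 4: W@(1,3) -> caps B=0 W=0
Move 5: B@(2,2) -> caps B=0 W=0
Move 6: W@(1,1) -> caps B=0 W=0
Move 7: B@(0,3) -> caps B=0 W=0
Move 8: W@(0,2) -> caps B=0 W=1
Move 9: B@(2,1) -> caps B=0 W=1
Move 10: W@(3,3) -> caps B=0 W=1
Move 11: B@(1,0) -> caps B=0 W=1
Move 12: W@(1,2) -> caps B=0 W=1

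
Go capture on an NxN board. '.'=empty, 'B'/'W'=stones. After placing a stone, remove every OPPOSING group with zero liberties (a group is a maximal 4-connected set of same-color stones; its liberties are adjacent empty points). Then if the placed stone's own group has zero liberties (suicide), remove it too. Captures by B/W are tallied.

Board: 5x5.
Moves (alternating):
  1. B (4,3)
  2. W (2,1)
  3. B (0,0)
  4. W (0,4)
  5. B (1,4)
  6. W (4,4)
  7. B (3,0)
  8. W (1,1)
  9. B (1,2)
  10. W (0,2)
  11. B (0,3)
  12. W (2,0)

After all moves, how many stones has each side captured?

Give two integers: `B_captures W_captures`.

Move 1: B@(4,3) -> caps B=0 W=0
Move 2: W@(2,1) -> caps B=0 W=0
Move 3: B@(0,0) -> caps B=0 W=0
Move 4: W@(0,4) -> caps B=0 W=0
Move 5: B@(1,4) -> caps B=0 W=0
Move 6: W@(4,4) -> caps B=0 W=0
Move 7: B@(3,0) -> caps B=0 W=0
Move 8: W@(1,1) -> caps B=0 W=0
Move 9: B@(1,2) -> caps B=0 W=0
Move 10: W@(0,2) -> caps B=0 W=0
Move 11: B@(0,3) -> caps B=1 W=0
Move 12: W@(2,0) -> caps B=1 W=0

Answer: 1 0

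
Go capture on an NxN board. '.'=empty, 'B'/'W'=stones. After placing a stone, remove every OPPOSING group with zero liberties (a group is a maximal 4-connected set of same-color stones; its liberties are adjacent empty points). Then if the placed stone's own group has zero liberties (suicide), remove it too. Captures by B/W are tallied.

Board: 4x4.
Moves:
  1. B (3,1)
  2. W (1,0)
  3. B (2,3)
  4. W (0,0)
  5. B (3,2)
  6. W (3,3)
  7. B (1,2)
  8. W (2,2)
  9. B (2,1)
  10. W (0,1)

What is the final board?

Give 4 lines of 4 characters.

Move 1: B@(3,1) -> caps B=0 W=0
Move 2: W@(1,0) -> caps B=0 W=0
Move 3: B@(2,3) -> caps B=0 W=0
Move 4: W@(0,0) -> caps B=0 W=0
Move 5: B@(3,2) -> caps B=0 W=0
Move 6: W@(3,3) -> caps B=0 W=0
Move 7: B@(1,2) -> caps B=0 W=0
Move 8: W@(2,2) -> caps B=0 W=0
Move 9: B@(2,1) -> caps B=1 W=0
Move 10: W@(0,1) -> caps B=1 W=0

Answer: WW..
W.B.
.B.B
.BB.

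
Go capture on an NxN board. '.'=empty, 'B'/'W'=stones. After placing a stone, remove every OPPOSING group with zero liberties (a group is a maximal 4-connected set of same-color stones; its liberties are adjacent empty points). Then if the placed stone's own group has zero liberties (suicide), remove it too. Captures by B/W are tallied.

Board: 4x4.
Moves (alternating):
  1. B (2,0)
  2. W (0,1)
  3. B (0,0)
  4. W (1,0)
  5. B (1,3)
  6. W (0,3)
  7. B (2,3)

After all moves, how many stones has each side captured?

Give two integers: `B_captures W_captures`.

Answer: 0 1

Derivation:
Move 1: B@(2,0) -> caps B=0 W=0
Move 2: W@(0,1) -> caps B=0 W=0
Move 3: B@(0,0) -> caps B=0 W=0
Move 4: W@(1,0) -> caps B=0 W=1
Move 5: B@(1,3) -> caps B=0 W=1
Move 6: W@(0,3) -> caps B=0 W=1
Move 7: B@(2,3) -> caps B=0 W=1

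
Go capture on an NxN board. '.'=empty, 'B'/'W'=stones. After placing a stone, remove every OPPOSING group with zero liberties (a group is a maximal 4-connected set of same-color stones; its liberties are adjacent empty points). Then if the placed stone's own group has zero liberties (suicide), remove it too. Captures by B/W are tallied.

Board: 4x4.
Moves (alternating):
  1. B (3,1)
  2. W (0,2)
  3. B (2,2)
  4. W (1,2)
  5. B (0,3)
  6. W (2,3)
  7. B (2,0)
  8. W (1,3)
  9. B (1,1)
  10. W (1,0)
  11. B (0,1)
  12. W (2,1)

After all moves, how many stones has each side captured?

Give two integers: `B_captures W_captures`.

Move 1: B@(3,1) -> caps B=0 W=0
Move 2: W@(0,2) -> caps B=0 W=0
Move 3: B@(2,2) -> caps B=0 W=0
Move 4: W@(1,2) -> caps B=0 W=0
Move 5: B@(0,3) -> caps B=0 W=0
Move 6: W@(2,3) -> caps B=0 W=0
Move 7: B@(2,0) -> caps B=0 W=0
Move 8: W@(1,3) -> caps B=0 W=1
Move 9: B@(1,1) -> caps B=0 W=1
Move 10: W@(1,0) -> caps B=0 W=1
Move 11: B@(0,1) -> caps B=0 W=1
Move 12: W@(2,1) -> caps B=0 W=1

Answer: 0 1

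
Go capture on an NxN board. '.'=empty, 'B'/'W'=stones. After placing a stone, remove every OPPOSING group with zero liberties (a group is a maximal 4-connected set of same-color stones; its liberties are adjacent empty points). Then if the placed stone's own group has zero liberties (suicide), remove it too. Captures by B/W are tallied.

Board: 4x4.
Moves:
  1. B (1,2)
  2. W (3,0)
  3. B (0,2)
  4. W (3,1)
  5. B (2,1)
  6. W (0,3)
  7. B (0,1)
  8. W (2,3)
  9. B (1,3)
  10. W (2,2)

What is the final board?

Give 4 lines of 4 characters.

Move 1: B@(1,2) -> caps B=0 W=0
Move 2: W@(3,0) -> caps B=0 W=0
Move 3: B@(0,2) -> caps B=0 W=0
Move 4: W@(3,1) -> caps B=0 W=0
Move 5: B@(2,1) -> caps B=0 W=0
Move 6: W@(0,3) -> caps B=0 W=0
Move 7: B@(0,1) -> caps B=0 W=0
Move 8: W@(2,3) -> caps B=0 W=0
Move 9: B@(1,3) -> caps B=1 W=0
Move 10: W@(2,2) -> caps B=1 W=0

Answer: .BB.
..BB
.BWW
WW..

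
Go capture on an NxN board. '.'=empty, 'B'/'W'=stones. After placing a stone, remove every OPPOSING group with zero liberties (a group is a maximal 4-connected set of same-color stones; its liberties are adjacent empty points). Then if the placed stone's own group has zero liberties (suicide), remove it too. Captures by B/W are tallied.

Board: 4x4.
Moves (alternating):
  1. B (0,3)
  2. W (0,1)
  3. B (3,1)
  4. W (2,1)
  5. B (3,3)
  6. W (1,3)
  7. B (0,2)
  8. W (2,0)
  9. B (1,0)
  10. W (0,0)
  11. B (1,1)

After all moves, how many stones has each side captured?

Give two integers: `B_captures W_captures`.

Answer: 2 0

Derivation:
Move 1: B@(0,3) -> caps B=0 W=0
Move 2: W@(0,1) -> caps B=0 W=0
Move 3: B@(3,1) -> caps B=0 W=0
Move 4: W@(2,1) -> caps B=0 W=0
Move 5: B@(3,3) -> caps B=0 W=0
Move 6: W@(1,3) -> caps B=0 W=0
Move 7: B@(0,2) -> caps B=0 W=0
Move 8: W@(2,0) -> caps B=0 W=0
Move 9: B@(1,0) -> caps B=0 W=0
Move 10: W@(0,0) -> caps B=0 W=0
Move 11: B@(1,1) -> caps B=2 W=0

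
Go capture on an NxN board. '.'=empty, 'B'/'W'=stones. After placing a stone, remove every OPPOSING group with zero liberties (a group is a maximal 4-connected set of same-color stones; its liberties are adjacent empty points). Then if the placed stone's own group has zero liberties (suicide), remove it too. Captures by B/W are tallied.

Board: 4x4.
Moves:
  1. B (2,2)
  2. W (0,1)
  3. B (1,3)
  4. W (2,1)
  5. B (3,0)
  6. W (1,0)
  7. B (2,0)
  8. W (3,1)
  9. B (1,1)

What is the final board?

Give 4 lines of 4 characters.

Move 1: B@(2,2) -> caps B=0 W=0
Move 2: W@(0,1) -> caps B=0 W=0
Move 3: B@(1,3) -> caps B=0 W=0
Move 4: W@(2,1) -> caps B=0 W=0
Move 5: B@(3,0) -> caps B=0 W=0
Move 6: W@(1,0) -> caps B=0 W=0
Move 7: B@(2,0) -> caps B=0 W=0
Move 8: W@(3,1) -> caps B=0 W=2
Move 9: B@(1,1) -> caps B=0 W=2

Answer: .W..
WB.B
.WB.
.W..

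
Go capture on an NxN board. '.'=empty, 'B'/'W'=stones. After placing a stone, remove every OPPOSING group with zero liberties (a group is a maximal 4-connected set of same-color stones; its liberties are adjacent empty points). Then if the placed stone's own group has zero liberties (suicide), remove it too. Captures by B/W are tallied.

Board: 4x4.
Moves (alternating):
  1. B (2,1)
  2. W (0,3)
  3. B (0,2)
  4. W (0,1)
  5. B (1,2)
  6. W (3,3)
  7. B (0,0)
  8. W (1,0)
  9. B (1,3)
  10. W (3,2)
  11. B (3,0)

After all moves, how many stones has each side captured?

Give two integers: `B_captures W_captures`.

Answer: 1 1

Derivation:
Move 1: B@(2,1) -> caps B=0 W=0
Move 2: W@(0,3) -> caps B=0 W=0
Move 3: B@(0,2) -> caps B=0 W=0
Move 4: W@(0,1) -> caps B=0 W=0
Move 5: B@(1,2) -> caps B=0 W=0
Move 6: W@(3,3) -> caps B=0 W=0
Move 7: B@(0,0) -> caps B=0 W=0
Move 8: W@(1,0) -> caps B=0 W=1
Move 9: B@(1,3) -> caps B=1 W=1
Move 10: W@(3,2) -> caps B=1 W=1
Move 11: B@(3,0) -> caps B=1 W=1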